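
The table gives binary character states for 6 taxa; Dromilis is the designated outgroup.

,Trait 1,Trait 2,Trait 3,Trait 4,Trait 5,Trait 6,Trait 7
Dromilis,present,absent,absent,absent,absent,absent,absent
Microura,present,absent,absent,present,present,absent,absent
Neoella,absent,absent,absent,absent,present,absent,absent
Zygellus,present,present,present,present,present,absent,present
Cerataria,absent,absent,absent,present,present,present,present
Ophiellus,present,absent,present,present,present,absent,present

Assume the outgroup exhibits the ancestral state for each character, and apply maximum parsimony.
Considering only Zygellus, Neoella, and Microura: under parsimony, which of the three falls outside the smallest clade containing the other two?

Neoella

Character polarity is set by the outgroup: the derived state is whichever differs from the outgroup's state, so for Trait 1 the derived state is 'absent', and for the remaining characters it is 'present'.
Trait 1 (state 'absent') occurs in Cerataria and Neoella but conflicts with the nesting implied by the other characters — most parsimoniously interpreted as homoplasy.
Trait 2: derived state 'present' in Zygellus only — an autapomorphy, so it tells us nothing about relationships among taxa.
Trait 3 (derived state 'present') is shared by Ophiellus and Zygellus — a synapomorphy uniting that clade.
Trait 4: derived state 'present' in Cerataria, Microura, Ophiellus, and Zygellus only — synapomorphy for {Cerataria, Microura, Ophiellus, Zygellus}.
All ingroup taxa share the derived state 'present' for Trait 5; it defines the ingroup but does not resolve relationships within it.
Trait 6: derived state 'present' in Cerataria only — an autapomorphy, so it tells us nothing about relationships among taxa.
Trait 7 (derived state 'present') is shared by Cerataria, Ophiellus, and Zygellus — a synapomorphy uniting that clade.
Most parsimonious ingroup topology: ((Microura,((Zygellus,Ophiellus),Cerataria)),Neoella).
Microura and Zygellus share a more recent common ancestor with each other than either does with Neoella, so Neoella is the least closely related of the three.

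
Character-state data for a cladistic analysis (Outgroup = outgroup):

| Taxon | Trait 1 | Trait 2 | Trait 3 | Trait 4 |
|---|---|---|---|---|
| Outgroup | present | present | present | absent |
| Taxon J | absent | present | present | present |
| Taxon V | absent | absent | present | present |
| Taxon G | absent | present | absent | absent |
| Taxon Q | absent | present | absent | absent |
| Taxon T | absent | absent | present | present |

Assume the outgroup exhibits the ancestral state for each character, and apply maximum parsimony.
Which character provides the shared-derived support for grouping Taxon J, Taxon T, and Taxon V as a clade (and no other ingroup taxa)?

Character polarity is set by the outgroup: the derived state is whichever differs from the outgroup's state, so for Trait 1, Trait 2, Trait 3 the derived state is 'absent', and for the remaining characters it is 'present'.
All ingroup taxa share the derived state 'absent' for Trait 1; it defines the ingroup but does not resolve relationships within it.
Trait 2: derived state 'absent' in Taxon T and Taxon V only — synapomorphy for {Taxon T, Taxon V}.
Only Taxon G and Taxon Q show the derived state 'absent' for Trait 3, supporting them as a clade.
Trait 4 (derived state 'present') is shared by Taxon J, Taxon T, and Taxon V — a synapomorphy uniting that clade.
Most parsimonious ingroup topology: ((Taxon J,(Taxon V,Taxon T)),(Taxon G,Taxon Q)).
The clade {Taxon J, Taxon T, Taxon V} is supported by Trait 4: its derived state 'present' occurs in exactly those taxa and in no other taxon (including the outgroup).

Trait 4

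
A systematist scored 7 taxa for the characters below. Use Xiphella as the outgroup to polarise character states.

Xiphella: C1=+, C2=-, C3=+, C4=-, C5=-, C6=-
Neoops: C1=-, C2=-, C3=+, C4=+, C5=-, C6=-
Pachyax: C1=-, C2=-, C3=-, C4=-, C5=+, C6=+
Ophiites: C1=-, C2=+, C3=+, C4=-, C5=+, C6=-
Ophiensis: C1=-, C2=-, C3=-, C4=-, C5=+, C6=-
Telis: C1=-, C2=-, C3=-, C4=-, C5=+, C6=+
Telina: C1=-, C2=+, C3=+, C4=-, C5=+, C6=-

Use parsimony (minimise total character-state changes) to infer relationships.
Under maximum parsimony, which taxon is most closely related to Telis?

Character polarity is set by the outgroup: the derived state is whichever differs from the outgroup's state, so for C1, C3 the derived state is '-', and for the remaining characters it is '+'.
C1 (derived state '-') is shared by all ingroup taxa — unites the whole ingroup.
C2: derived state '+' in Ophiites and Telina only — synapomorphy for {Ophiites, Telina}.
C3 (derived state '-') is shared by Ophiensis, Pachyax, and Telis — a synapomorphy uniting that clade.
C4: derived state '+' in Neoops only — an autapomorphy, so it tells us nothing about relationships among taxa.
Only Ophiensis, Ophiites, Pachyax, Telina, and Telis show the derived state '+' for C5, supporting them as a clade.
C6 (derived state '+') is shared by Pachyax and Telis — a synapomorphy uniting that clade.
Most parsimonious ingroup topology: (Neoops,(((Pachyax,Telis),Ophiensis),(Ophiites,Telina))).
Telis and Pachyax form a cherry on this tree, so they are sister taxa.

Pachyax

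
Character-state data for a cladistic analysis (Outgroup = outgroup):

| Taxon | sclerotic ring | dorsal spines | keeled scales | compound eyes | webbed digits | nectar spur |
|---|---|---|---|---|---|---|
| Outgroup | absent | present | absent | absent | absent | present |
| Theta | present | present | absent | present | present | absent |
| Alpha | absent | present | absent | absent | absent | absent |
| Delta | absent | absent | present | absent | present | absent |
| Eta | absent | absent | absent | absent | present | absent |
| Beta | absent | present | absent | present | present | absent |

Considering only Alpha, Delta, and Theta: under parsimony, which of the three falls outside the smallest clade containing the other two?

Alpha

Character polarity is set by the outgroup: the derived state is whichever differs from the outgroup's state, so for dorsal spines, nectar spur the derived state is 'absent', and for the remaining characters it is 'present'.
sclerotic ring (derived state 'present') is unique to Theta (autapomorphy; uninformative for grouping).
dorsal spines: derived state 'absent' in Delta and Eta only — synapomorphy for {Delta, Eta}.
keeled scales (derived state 'present') is unique to Delta (autapomorphy; uninformative for grouping).
Only Beta and Theta show the derived state 'present' for compound eyes, supporting them as a clade.
Only Beta, Delta, Eta, and Theta show the derived state 'present' for webbed digits, supporting them as a clade.
nectar spur (derived state 'absent') is shared by all ingroup taxa — unites the whole ingroup.
Most parsimonious ingroup topology: (((Theta,Beta),(Eta,Delta)),Alpha).
Theta and Delta share a more recent common ancestor with each other than either does with Alpha, so Alpha is the least closely related of the three.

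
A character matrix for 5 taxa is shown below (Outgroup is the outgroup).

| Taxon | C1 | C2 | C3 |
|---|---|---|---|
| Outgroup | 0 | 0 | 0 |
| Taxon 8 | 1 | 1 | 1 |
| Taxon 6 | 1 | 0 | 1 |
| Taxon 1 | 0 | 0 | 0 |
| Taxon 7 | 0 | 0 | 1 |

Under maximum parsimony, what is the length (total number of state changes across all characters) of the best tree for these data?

The outgroup has state '0' for every character, so '1' is the derived state throughout.
C1: derived state '1' in Taxon 6 and Taxon 8 only — synapomorphy for {Taxon 6, Taxon 8}.
C2: derived state '1' in Taxon 8 only — an autapomorphy, so it tells us nothing about relationships among taxa.
C3: derived state '1' in Taxon 6, Taxon 7, and Taxon 8 only — synapomorphy for {Taxon 6, Taxon 7, Taxon 8}.
Most parsimonious ingroup topology: (((Taxon 8,Taxon 6),Taxon 7),Taxon 1).
Changes per character on this tree: C1: 1; C2: 1; C3: 1.
Total = 3.

3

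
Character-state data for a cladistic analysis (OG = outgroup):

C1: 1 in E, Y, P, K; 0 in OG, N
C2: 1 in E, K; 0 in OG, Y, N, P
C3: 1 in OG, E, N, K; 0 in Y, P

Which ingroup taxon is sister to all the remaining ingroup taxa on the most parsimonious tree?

N

Character polarity is set by the outgroup: the derived state is whichever differs from the outgroup's state, so for C3 the derived state is '0', and for the remaining characters it is '1'.
C1: derived state '1' in E, K, P, and Y only — synapomorphy for {E, K, P, Y}.
C2 (derived state '1') is shared by E and K — a synapomorphy uniting that clade.
C3 (derived state '0') is shared by P and Y — a synapomorphy uniting that clade.
Most parsimonious ingroup topology: (((E,K),(Y,P)),N).
N is sister to the clade containing all other ingroup taxa, so it is the earliest-diverging (most basal) ingroup lineage.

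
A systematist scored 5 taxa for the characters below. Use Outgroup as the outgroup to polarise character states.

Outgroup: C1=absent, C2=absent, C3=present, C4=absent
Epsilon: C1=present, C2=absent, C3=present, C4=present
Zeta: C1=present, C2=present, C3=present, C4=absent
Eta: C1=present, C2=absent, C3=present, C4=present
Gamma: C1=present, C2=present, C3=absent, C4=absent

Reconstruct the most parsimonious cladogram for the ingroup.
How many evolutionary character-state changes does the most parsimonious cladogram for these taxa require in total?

4

Character polarity is set by the outgroup: the derived state is whichever differs from the outgroup's state, so for C3 the derived state is 'absent', and for the remaining characters it is 'present'.
All ingroup taxa share the derived state 'present' for C1; it defines the ingroup but does not resolve relationships within it.
Only Gamma and Zeta show the derived state 'present' for C2, supporting them as a clade.
C3 (derived state 'absent') is unique to Gamma (autapomorphy; uninformative for grouping).
C4: derived state 'present' in Epsilon and Eta only — synapomorphy for {Epsilon, Eta}.
Most parsimonious ingroup topology: ((Epsilon,Eta),(Zeta,Gamma)).
Changes per character on this tree: C1: 1; C2: 1; C3: 1; C4: 1.
Total = 4.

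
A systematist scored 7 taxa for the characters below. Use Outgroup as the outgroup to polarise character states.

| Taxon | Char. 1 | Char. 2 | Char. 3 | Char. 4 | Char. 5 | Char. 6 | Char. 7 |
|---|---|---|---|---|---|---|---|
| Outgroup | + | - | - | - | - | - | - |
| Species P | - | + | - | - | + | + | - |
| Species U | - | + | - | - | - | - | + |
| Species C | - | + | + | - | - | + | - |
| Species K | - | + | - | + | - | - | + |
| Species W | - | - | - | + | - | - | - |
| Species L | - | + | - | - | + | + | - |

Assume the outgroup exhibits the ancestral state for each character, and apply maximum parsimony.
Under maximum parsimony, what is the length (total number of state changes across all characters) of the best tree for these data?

8

Character polarity is set by the outgroup: the derived state is whichever differs from the outgroup's state, so for Char. 1 the derived state is '-', and for the remaining characters it is '+'.
All ingroup taxa share the derived state '-' for Char. 1; it defines the ingroup but does not resolve relationships within it.
Only Species C, Species K, Species L, Species P, and Species U show the derived state '+' for Char. 2, supporting them as a clade.
Char. 3: derived state '+' in Species C only — an autapomorphy, so it tells us nothing about relationships among taxa.
Char. 4 (state '+') occurs in Species K and Species W but conflicts with the nesting implied by the other characters — most parsimoniously interpreted as homoplasy.
Only Species L and Species P show the derived state '+' for Char. 5, supporting them as a clade.
Char. 6 (derived state '+') is shared by Species C, Species L, and Species P — a synapomorphy uniting that clade.
Only Species K and Species U show the derived state '+' for Char. 7, supporting them as a clade.
Most parsimonious ingroup topology: ((((Species P,Species L),Species C),(Species U,Species K)),Species W).
Changes per character on this tree: Char. 1: 1; Char. 2: 1; Char. 3: 1; Char. 4: 2; Char. 5: 1; Char. 6: 1; Char. 7: 1.
Total = 8.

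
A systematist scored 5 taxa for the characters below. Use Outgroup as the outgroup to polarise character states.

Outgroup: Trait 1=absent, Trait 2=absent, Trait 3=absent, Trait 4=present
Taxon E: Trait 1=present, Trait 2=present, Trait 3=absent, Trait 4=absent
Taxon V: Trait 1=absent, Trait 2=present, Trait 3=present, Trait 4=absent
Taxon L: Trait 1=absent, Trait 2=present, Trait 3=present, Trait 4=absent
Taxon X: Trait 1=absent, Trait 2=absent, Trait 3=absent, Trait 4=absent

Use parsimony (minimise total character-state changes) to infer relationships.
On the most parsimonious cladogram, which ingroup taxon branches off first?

Character polarity is set by the outgroup: the derived state is whichever differs from the outgroup's state, so for Trait 4 the derived state is 'absent', and for the remaining characters it is 'present'.
Trait 1 (derived state 'present') is unique to Taxon E (autapomorphy; uninformative for grouping).
Trait 2: derived state 'present' in Taxon E, Taxon L, and Taxon V only — synapomorphy for {Taxon E, Taxon L, Taxon V}.
Trait 3 (derived state 'present') is shared by Taxon L and Taxon V — a synapomorphy uniting that clade.
All ingroup taxa share the derived state 'absent' for Trait 4; it defines the ingroup but does not resolve relationships within it.
Most parsimonious ingroup topology: ((Taxon E,(Taxon V,Taxon L)),Taxon X).
Taxon X is sister to the clade containing all other ingroup taxa, so it is the earliest-diverging (most basal) ingroup lineage.

Taxon X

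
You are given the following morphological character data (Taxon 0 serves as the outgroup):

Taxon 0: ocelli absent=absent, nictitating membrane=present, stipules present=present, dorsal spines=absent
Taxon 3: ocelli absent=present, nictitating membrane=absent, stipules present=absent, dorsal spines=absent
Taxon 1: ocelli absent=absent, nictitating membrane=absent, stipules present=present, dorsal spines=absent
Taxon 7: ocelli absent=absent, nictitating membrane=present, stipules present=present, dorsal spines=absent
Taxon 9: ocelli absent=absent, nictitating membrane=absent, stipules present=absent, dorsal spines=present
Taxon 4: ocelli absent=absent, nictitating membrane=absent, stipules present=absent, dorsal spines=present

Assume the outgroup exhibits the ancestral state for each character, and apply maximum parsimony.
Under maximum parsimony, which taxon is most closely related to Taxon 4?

Taxon 9

Character polarity is set by the outgroup: the derived state is whichever differs from the outgroup's state, so for nictitating membrane, stipules present the derived state is 'absent', and for the remaining characters it is 'present'.
ocelli absent (derived state 'present') is unique to Taxon 3 (autapomorphy; uninformative for grouping).
nictitating membrane (derived state 'absent') is shared by Taxon 1, Taxon 3, Taxon 4, and Taxon 9 — a synapomorphy uniting that clade.
stipules present: derived state 'absent' in Taxon 3, Taxon 4, and Taxon 9 only — synapomorphy for {Taxon 3, Taxon 4, Taxon 9}.
Only Taxon 4 and Taxon 9 show the derived state 'present' for dorsal spines, supporting them as a clade.
Most parsimonious ingroup topology: (((Taxon 3,(Taxon 9,Taxon 4)),Taxon 1),Taxon 7).
Taxon 4 and Taxon 9 form a cherry on this tree, so they are sister taxa.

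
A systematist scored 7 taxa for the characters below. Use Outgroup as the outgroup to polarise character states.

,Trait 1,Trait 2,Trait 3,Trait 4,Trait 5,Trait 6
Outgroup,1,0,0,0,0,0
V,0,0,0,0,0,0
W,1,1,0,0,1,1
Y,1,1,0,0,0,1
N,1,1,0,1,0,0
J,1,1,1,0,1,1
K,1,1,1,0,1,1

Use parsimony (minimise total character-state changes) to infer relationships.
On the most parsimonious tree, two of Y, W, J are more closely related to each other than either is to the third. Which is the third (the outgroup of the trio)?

Y

Character polarity is set by the outgroup: the derived state is whichever differs from the outgroup's state, so for Trait 1 the derived state is '0', and for the remaining characters it is '1'.
Trait 1: derived state '0' in V only — an autapomorphy, so it tells us nothing about relationships among taxa.
Trait 2 (derived state '1') is shared by J, K, N, W, and Y — a synapomorphy uniting that clade.
Trait 3: derived state '1' in J and K only — synapomorphy for {J, K}.
Trait 4 (derived state '1') is unique to N (autapomorphy; uninformative for grouping).
Trait 5: derived state '1' in J, K, and W only — synapomorphy for {J, K, W}.
Trait 6 (derived state '1') is shared by J, K, W, and Y — a synapomorphy uniting that clade.
Most parsimonious ingroup topology: (V,(((W,(J,K)),Y),N)).
W and J share a more recent common ancestor with each other than either does with Y, so Y is the least closely related of the three.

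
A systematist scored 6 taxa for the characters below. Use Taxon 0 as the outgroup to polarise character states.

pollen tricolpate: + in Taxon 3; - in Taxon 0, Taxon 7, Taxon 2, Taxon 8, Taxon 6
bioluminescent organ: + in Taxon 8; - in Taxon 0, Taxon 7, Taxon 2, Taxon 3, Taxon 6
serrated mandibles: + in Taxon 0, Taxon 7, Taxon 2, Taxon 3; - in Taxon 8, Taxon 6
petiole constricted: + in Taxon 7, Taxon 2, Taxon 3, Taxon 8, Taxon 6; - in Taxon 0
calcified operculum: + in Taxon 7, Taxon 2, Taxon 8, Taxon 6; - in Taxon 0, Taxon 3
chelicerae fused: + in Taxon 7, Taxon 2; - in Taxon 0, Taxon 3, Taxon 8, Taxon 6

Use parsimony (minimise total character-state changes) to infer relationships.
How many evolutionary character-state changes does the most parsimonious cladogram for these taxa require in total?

6

Character polarity is set by the outgroup: the derived state is whichever differs from the outgroup's state, so for serrated mandibles the derived state is '-', and for the remaining characters it is '+'.
pollen tricolpate (derived state '+') is unique to Taxon 3 (autapomorphy; uninformative for grouping).
bioluminescent organ: derived state '+' in Taxon 8 only — an autapomorphy, so it tells us nothing about relationships among taxa.
serrated mandibles: derived state '-' in Taxon 6 and Taxon 8 only — synapomorphy for {Taxon 6, Taxon 8}.
petiole constricted (derived state '+') is shared by all ingroup taxa — unites the whole ingroup.
Only Taxon 2, Taxon 6, Taxon 7, and Taxon 8 show the derived state '+' for calcified operculum, supporting them as a clade.
Only Taxon 2 and Taxon 7 show the derived state '+' for chelicerae fused, supporting them as a clade.
Most parsimonious ingroup topology: (((Taxon 7,Taxon 2),(Taxon 8,Taxon 6)),Taxon 3).
Changes per character on this tree: pollen tricolpate: 1; bioluminescent organ: 1; serrated mandibles: 1; petiole constricted: 1; calcified operculum: 1; chelicerae fused: 1.
Total = 6.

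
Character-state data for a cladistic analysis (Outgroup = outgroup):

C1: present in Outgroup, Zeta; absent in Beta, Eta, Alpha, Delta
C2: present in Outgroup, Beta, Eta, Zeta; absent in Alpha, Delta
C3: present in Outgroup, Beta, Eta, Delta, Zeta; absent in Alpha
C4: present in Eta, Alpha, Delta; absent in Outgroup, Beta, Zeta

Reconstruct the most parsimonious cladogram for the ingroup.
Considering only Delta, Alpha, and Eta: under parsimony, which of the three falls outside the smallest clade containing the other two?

Eta

Character polarity is set by the outgroup: the derived state is whichever differs from the outgroup's state, so for C1, C2, C3 the derived state is 'absent', and for the remaining characters it is 'present'.
Only Alpha, Beta, Delta, and Eta show the derived state 'absent' for C1, supporting them as a clade.
C2: derived state 'absent' in Alpha and Delta only — synapomorphy for {Alpha, Delta}.
C3 (derived state 'absent') is unique to Alpha (autapomorphy; uninformative for grouping).
C4 (derived state 'present') is shared by Alpha, Delta, and Eta — a synapomorphy uniting that clade.
Most parsimonious ingroup topology: ((Beta,(Eta,(Alpha,Delta))),Zeta).
Alpha and Delta share a more recent common ancestor with each other than either does with Eta, so Eta is the least closely related of the three.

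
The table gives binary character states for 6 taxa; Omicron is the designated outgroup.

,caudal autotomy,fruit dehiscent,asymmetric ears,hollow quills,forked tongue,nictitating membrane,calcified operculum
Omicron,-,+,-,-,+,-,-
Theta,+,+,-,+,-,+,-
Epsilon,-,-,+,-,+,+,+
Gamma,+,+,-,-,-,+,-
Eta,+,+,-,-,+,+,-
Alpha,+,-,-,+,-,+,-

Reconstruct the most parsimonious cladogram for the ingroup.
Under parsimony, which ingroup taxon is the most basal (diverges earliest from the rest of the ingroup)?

Epsilon

Character polarity is set by the outgroup: the derived state is whichever differs from the outgroup's state, so for fruit dehiscent, forked tongue the derived state is '-', and for the remaining characters it is '+'.
caudal autotomy: derived state '+' in Alpha, Eta, Gamma, and Theta only — synapomorphy for {Alpha, Eta, Gamma, Theta}.
fruit dehiscent groups Alpha and Epsilon, which is incompatible with the clades supported by the remaining characters; treating it as convergent (homoplasy) costs fewer steps than any alternative tree.
asymmetric ears (derived state '+') is unique to Epsilon (autapomorphy; uninformative for grouping).
hollow quills: derived state '+' in Alpha and Theta only — synapomorphy for {Alpha, Theta}.
Only Alpha, Gamma, and Theta show the derived state '-' for forked tongue, supporting them as a clade.
All ingroup taxa share the derived state '+' for nictitating membrane; it defines the ingroup but does not resolve relationships within it.
calcified operculum: derived state '+' in Epsilon only — an autapomorphy, so it tells us nothing about relationships among taxa.
Most parsimonious ingroup topology: ((((Theta,Alpha),Gamma),Eta),Epsilon).
Epsilon is sister to the clade containing all other ingroup taxa, so it is the earliest-diverging (most basal) ingroup lineage.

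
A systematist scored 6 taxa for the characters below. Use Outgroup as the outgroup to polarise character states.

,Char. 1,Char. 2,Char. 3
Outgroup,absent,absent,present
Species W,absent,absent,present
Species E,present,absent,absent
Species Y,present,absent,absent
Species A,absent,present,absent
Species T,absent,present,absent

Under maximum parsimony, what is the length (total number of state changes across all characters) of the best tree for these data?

Character polarity is set by the outgroup: the derived state is whichever differs from the outgroup's state, so for Char. 3 the derived state is 'absent', and for the remaining characters it is 'present'.
Only Species E and Species Y show the derived state 'present' for Char. 1, supporting them as a clade.
Char. 2 (derived state 'present') is shared by Species A and Species T — a synapomorphy uniting that clade.
Char. 3 (derived state 'absent') is shared by Species A, Species E, Species T, and Species Y — a synapomorphy uniting that clade.
Most parsimonious ingroup topology: (Species W,((Species E,Species Y),(Species A,Species T))).
Changes per character on this tree: Char. 1: 1; Char. 2: 1; Char. 3: 1.
Total = 3.

3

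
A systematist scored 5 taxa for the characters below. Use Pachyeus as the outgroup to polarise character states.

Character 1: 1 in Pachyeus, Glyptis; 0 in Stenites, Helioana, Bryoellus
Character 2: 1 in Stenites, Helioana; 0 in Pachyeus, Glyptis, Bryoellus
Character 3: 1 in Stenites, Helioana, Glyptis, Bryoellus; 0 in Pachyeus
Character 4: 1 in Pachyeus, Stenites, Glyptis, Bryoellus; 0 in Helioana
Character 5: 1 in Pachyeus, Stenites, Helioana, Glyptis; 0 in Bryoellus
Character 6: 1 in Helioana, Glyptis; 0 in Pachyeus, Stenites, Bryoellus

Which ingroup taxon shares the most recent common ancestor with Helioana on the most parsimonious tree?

Character polarity is set by the outgroup: the derived state is whichever differs from the outgroup's state, so for Character 1, Character 4, Character 5 the derived state is '0', and for the remaining characters it is '1'.
Character 1 (derived state '0') is shared by Bryoellus, Helioana, and Stenites — a synapomorphy uniting that clade.
Only Helioana and Stenites show the derived state '1' for Character 2, supporting them as a clade.
All ingroup taxa share the derived state '1' for Character 3; it defines the ingroup but does not resolve relationships within it.
Character 4: derived state '0' in Helioana only — an autapomorphy, so it tells us nothing about relationships among taxa.
Character 5 (derived state '0') is unique to Bryoellus (autapomorphy; uninformative for grouping).
Character 6 groups Glyptis and Helioana, which is incompatible with the clades supported by the remaining characters; treating it as convergent (homoplasy) costs fewer steps than any alternative tree.
Most parsimonious ingroup topology: (((Stenites,Helioana),Bryoellus),Glyptis).
Helioana and Stenites form a cherry on this tree, so they are sister taxa.

Stenites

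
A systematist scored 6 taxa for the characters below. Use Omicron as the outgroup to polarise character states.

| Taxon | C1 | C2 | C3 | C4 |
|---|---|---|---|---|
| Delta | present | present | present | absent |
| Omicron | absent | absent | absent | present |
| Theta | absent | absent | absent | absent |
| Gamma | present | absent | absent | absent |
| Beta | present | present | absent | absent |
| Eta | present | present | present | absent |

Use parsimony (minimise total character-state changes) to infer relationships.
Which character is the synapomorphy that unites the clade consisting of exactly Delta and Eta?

Character polarity is set by the outgroup: the derived state is whichever differs from the outgroup's state, so for C4 the derived state is 'absent', and for the remaining characters it is 'present'.
C1: derived state 'present' in Beta, Delta, Eta, and Gamma only — synapomorphy for {Beta, Delta, Eta, Gamma}.
C2: derived state 'present' in Beta, Delta, and Eta only — synapomorphy for {Beta, Delta, Eta}.
C3 (derived state 'present') is shared by Delta and Eta — a synapomorphy uniting that clade.
C4 (derived state 'absent') is shared by all ingroup taxa — unites the whole ingroup.
Most parsimonious ingroup topology: ((((Delta,Eta),Beta),Gamma),Theta).
The clade {Delta, Eta} is supported by C3: its derived state 'present' occurs in exactly those taxa and in no other taxon (including the outgroup).

C3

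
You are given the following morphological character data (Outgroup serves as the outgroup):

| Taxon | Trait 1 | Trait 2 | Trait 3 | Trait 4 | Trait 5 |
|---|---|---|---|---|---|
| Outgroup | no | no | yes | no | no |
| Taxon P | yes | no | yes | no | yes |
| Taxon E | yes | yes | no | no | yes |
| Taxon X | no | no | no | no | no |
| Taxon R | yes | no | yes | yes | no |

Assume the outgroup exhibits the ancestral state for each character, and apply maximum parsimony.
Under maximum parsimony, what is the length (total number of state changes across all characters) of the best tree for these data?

Character polarity is set by the outgroup: the derived state is whichever differs from the outgroup's state, so for Trait 3 the derived state is 'no', and for the remaining characters it is 'yes'.
Trait 1 (derived state 'yes') is shared by Taxon E, Taxon P, and Taxon R — a synapomorphy uniting that clade.
Trait 2 (derived state 'yes') is unique to Taxon E (autapomorphy; uninformative for grouping).
Trait 3 (state 'no') occurs in Taxon E and Taxon X but conflicts with the nesting implied by the other characters — most parsimoniously interpreted as homoplasy.
Trait 4: derived state 'yes' in Taxon R only — an autapomorphy, so it tells us nothing about relationships among taxa.
Trait 5: derived state 'yes' in Taxon E and Taxon P only — synapomorphy for {Taxon E, Taxon P}.
Most parsimonious ingroup topology: (((Taxon P,Taxon E),Taxon R),Taxon X).
Changes per character on this tree: Trait 1: 1; Trait 2: 1; Trait 3: 2; Trait 4: 1; Trait 5: 1.
Total = 6.

6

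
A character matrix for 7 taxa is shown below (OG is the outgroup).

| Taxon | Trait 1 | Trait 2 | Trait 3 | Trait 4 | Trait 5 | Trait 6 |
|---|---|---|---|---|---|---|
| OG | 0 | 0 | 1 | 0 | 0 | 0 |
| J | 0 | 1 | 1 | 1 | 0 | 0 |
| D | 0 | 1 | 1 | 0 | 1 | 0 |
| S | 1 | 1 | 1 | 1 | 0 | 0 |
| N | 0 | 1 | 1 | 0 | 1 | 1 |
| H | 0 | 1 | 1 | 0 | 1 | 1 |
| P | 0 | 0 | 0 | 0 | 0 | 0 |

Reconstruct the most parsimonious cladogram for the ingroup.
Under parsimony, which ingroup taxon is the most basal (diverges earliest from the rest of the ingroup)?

Character polarity is set by the outgroup: the derived state is whichever differs from the outgroup's state, so for Trait 3 the derived state is '0', and for the remaining characters it is '1'.
Trait 1 (derived state '1') is unique to S (autapomorphy; uninformative for grouping).
Trait 2: derived state '1' in D, H, J, N, and S only — synapomorphy for {D, H, J, N, S}.
Trait 3: derived state '0' in P only — an autapomorphy, so it tells us nothing about relationships among taxa.
Trait 4: derived state '1' in J and S only — synapomorphy for {J, S}.
Trait 5 (derived state '1') is shared by D, H, and N — a synapomorphy uniting that clade.
Only H and N show the derived state '1' for Trait 6, supporting them as a clade.
Most parsimonious ingroup topology: (((J,S),(D,(N,H))),P).
P is sister to the clade containing all other ingroup taxa, so it is the earliest-diverging (most basal) ingroup lineage.

P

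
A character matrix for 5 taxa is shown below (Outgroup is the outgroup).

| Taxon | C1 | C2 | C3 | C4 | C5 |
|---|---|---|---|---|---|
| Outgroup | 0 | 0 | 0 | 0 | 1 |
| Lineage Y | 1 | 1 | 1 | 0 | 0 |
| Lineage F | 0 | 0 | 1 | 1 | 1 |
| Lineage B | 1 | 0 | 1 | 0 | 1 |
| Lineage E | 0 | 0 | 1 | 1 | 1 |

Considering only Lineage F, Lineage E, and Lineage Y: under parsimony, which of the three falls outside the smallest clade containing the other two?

Character polarity is set by the outgroup: the derived state is whichever differs from the outgroup's state, so for C5 the derived state is '0', and for the remaining characters it is '1'.
C1 (derived state '1') is shared by Lineage B and Lineage Y — a synapomorphy uniting that clade.
C2: derived state '1' in Lineage Y only — an autapomorphy, so it tells us nothing about relationships among taxa.
All ingroup taxa share the derived state '1' for C3; it defines the ingroup but does not resolve relationships within it.
Only Lineage E and Lineage F show the derived state '1' for C4, supporting them as a clade.
C5: derived state '0' in Lineage Y only — an autapomorphy, so it tells us nothing about relationships among taxa.
Most parsimonious ingroup topology: ((Lineage Y,Lineage B),(Lineage F,Lineage E)).
Lineage F and Lineage E share a more recent common ancestor with each other than either does with Lineage Y, so Lineage Y is the least closely related of the three.

Lineage Y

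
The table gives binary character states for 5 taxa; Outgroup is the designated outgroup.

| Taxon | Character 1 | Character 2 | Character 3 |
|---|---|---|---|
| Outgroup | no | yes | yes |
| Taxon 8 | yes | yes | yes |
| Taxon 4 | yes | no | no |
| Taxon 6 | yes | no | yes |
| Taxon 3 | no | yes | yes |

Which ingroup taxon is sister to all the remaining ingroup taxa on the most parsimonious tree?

Taxon 3

Character polarity is set by the outgroup: the derived state is whichever differs from the outgroup's state, so for Character 2, Character 3 the derived state is 'no', and for the remaining characters it is 'yes'.
Character 1 (derived state 'yes') is shared by Taxon 4, Taxon 6, and Taxon 8 — a synapomorphy uniting that clade.
Character 2 (derived state 'no') is shared by Taxon 4 and Taxon 6 — a synapomorphy uniting that clade.
Character 3: derived state 'no' in Taxon 4 only — an autapomorphy, so it tells us nothing about relationships among taxa.
Most parsimonious ingroup topology: ((Taxon 8,(Taxon 4,Taxon 6)),Taxon 3).
Taxon 3 is sister to the clade containing all other ingroup taxa, so it is the earliest-diverging (most basal) ingroup lineage.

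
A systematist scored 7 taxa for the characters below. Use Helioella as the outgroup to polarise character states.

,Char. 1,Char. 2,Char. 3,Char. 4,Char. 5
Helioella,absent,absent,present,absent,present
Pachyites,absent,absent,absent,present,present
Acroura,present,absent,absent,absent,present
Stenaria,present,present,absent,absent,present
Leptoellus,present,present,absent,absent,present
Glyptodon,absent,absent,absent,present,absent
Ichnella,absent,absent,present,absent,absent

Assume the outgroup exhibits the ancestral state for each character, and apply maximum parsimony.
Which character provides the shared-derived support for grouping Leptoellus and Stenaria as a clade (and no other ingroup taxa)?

Char. 2

Character polarity is set by the outgroup: the derived state is whichever differs from the outgroup's state, so for Char. 3, Char. 5 the derived state is 'absent', and for the remaining characters it is 'present'.
Char. 1: derived state 'present' in Acroura, Leptoellus, and Stenaria only — synapomorphy for {Acroura, Leptoellus, Stenaria}.
Only Leptoellus and Stenaria show the derived state 'present' for Char. 2, supporting them as a clade.
Char. 3: derived state 'absent' in Acroura, Glyptodon, Leptoellus, Pachyites, and Stenaria only — synapomorphy for {Acroura, Glyptodon, Leptoellus, Pachyites, Stenaria}.
Char. 4: derived state 'present' in Glyptodon and Pachyites only — synapomorphy for {Glyptodon, Pachyites}.
Char. 5 (state 'absent') occurs in Glyptodon and Ichnella but conflicts with the nesting implied by the other characters — most parsimoniously interpreted as homoplasy.
Most parsimonious ingroup topology: (((Pachyites,Glyptodon),(Acroura,(Stenaria,Leptoellus))),Ichnella).
The clade {Leptoellus, Stenaria} is supported by Char. 2: its derived state 'present' occurs in exactly those taxa and in no other taxon (including the outgroup).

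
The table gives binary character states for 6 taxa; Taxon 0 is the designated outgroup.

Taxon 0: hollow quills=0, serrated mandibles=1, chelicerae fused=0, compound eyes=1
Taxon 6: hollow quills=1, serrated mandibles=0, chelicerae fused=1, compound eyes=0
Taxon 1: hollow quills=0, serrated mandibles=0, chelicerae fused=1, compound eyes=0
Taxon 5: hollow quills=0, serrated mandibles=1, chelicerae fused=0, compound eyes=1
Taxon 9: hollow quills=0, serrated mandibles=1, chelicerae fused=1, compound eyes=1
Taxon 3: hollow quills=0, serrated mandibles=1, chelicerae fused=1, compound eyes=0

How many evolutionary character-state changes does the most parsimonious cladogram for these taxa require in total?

4

Character polarity is set by the outgroup: the derived state is whichever differs from the outgroup's state, so for serrated mandibles, compound eyes the derived state is '0', and for the remaining characters it is '1'.
hollow quills: derived state '1' in Taxon 6 only — an autapomorphy, so it tells us nothing about relationships among taxa.
serrated mandibles: derived state '0' in Taxon 1 and Taxon 6 only — synapomorphy for {Taxon 1, Taxon 6}.
chelicerae fused (derived state '1') is shared by Taxon 1, Taxon 3, Taxon 6, and Taxon 9 — a synapomorphy uniting that clade.
compound eyes (derived state '0') is shared by Taxon 1, Taxon 3, and Taxon 6 — a synapomorphy uniting that clade.
Most parsimonious ingroup topology: ((((Taxon 6,Taxon 1),Taxon 3),Taxon 9),Taxon 5).
Changes per character on this tree: hollow quills: 1; serrated mandibles: 1; chelicerae fused: 1; compound eyes: 1.
Total = 4.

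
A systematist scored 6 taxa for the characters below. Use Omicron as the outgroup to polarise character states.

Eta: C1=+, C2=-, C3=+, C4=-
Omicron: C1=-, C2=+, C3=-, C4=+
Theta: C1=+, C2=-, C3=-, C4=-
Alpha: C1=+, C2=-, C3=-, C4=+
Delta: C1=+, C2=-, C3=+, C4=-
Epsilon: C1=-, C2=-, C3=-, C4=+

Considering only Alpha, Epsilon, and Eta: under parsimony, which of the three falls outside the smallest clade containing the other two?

Character polarity is set by the outgroup: the derived state is whichever differs from the outgroup's state, so for C2, C4 the derived state is '-', and for the remaining characters it is '+'.
Only Alpha, Delta, Eta, and Theta show the derived state '+' for C1, supporting them as a clade.
C2 (derived state '-') is shared by all ingroup taxa — unites the whole ingroup.
Only Delta and Eta show the derived state '+' for C3, supporting them as a clade.
C4 (derived state '-') is shared by Delta, Eta, and Theta — a synapomorphy uniting that clade.
Most parsimonious ingroup topology: ((((Delta,Eta),Theta),Alpha),Epsilon).
Alpha and Eta share a more recent common ancestor with each other than either does with Epsilon, so Epsilon is the least closely related of the three.

Epsilon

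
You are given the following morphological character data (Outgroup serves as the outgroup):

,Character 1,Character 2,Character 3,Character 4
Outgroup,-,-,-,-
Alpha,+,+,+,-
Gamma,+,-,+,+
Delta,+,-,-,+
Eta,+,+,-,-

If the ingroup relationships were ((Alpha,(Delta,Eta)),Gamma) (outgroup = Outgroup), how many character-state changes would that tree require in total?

Map each character onto ((Alpha,(Delta,Eta)),Gamma) (rooted by Outgroup) and count the minimum state changes it requires (Fitch parsimony):
Character 1: 1; Character 2: 2; Character 3: 2; Character 4: 2.
Total tree length = 7.

7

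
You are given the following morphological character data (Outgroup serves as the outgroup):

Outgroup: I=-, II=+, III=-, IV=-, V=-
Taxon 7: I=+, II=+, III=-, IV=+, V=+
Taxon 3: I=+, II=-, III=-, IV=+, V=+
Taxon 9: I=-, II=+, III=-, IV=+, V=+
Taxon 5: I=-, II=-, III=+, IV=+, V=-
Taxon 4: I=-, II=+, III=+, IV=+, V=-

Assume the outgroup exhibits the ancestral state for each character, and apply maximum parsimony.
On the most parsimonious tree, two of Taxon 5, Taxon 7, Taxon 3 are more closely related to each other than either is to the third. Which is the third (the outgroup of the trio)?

Character polarity is set by the outgroup: the derived state is whichever differs from the outgroup's state, so for II the derived state is '-', and for the remaining characters it is '+'.
I (derived state '+') is shared by Taxon 3 and Taxon 7 — a synapomorphy uniting that clade.
II (state '-') occurs in Taxon 3 and Taxon 5 but conflicts with the nesting implied by the other characters — most parsimoniously interpreted as homoplasy.
Only Taxon 4 and Taxon 5 show the derived state '+' for III, supporting them as a clade.
IV (derived state '+') is shared by all ingroup taxa — unites the whole ingroup.
Only Taxon 3, Taxon 7, and Taxon 9 show the derived state '+' for V, supporting them as a clade.
Most parsimonious ingroup topology: (((Taxon 7,Taxon 3),Taxon 9),(Taxon 5,Taxon 4)).
Taxon 7 and Taxon 3 share a more recent common ancestor with each other than either does with Taxon 5, so Taxon 5 is the least closely related of the three.

Taxon 5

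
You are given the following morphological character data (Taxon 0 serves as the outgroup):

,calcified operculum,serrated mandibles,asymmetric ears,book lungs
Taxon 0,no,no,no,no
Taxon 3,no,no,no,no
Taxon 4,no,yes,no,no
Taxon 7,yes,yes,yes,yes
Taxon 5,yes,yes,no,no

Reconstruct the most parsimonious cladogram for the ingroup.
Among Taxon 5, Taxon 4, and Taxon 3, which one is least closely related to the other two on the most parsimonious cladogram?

The outgroup has state 'no' for every character, so 'yes' is the derived state throughout.
Only Taxon 5 and Taxon 7 show the derived state 'yes' for calcified operculum, supporting them as a clade.
Only Taxon 4, Taxon 5, and Taxon 7 show the derived state 'yes' for serrated mandibles, supporting them as a clade.
asymmetric ears (derived state 'yes') is unique to Taxon 7 (autapomorphy; uninformative for grouping).
book lungs: derived state 'yes' in Taxon 7 only — an autapomorphy, so it tells us nothing about relationships among taxa.
Most parsimonious ingroup topology: (Taxon 3,(Taxon 4,(Taxon 7,Taxon 5))).
Taxon 5 and Taxon 4 share a more recent common ancestor with each other than either does with Taxon 3, so Taxon 3 is the least closely related of the three.

Taxon 3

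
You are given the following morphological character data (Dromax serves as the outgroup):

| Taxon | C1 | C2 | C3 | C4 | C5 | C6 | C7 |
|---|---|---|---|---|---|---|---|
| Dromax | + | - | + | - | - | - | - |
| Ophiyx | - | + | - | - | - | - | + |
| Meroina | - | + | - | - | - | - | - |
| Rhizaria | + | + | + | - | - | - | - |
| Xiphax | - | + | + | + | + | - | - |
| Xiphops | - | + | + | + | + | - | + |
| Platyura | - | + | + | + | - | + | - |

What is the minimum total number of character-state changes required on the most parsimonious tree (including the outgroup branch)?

Character polarity is set by the outgroup: the derived state is whichever differs from the outgroup's state, so for C1, C3 the derived state is '-', and for the remaining characters it is '+'.
Only Meroina, Ophiyx, Platyura, Xiphax, and Xiphops show the derived state '-' for C1, supporting them as a clade.
C2 (derived state '+') is shared by all ingroup taxa — unites the whole ingroup.
Only Meroina and Ophiyx show the derived state '-' for C3, supporting them as a clade.
Only Platyura, Xiphax, and Xiphops show the derived state '+' for C4, supporting them as a clade.
Only Xiphax and Xiphops show the derived state '+' for C5, supporting them as a clade.
C6 (derived state '+') is unique to Platyura (autapomorphy; uninformative for grouping).
C7 groups Ophiyx and Xiphops, which is incompatible with the clades supported by the remaining characters; treating it as convergent (homoplasy) costs fewer steps than any alternative tree.
Most parsimonious ingroup topology: (((Ophiyx,Meroina),((Xiphax,Xiphops),Platyura)),Rhizaria).
Changes per character on this tree: C1: 1; C2: 1; C3: 1; C4: 1; C5: 1; C6: 1; C7: 2.
Total = 8.

8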